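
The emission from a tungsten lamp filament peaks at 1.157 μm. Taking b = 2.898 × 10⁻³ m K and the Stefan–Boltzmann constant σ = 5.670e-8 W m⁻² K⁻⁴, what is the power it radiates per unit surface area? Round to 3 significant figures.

I ≈ 2.23×10⁶ W/m²

Wien's law: T = b/λ_max = 2.898×10⁻³/1.157×10⁻⁶ = 2504.75 K.
Then I = σT⁴ = 5.670×10⁻⁸×(2504.75)⁴ = 2.23×10⁶ W/m².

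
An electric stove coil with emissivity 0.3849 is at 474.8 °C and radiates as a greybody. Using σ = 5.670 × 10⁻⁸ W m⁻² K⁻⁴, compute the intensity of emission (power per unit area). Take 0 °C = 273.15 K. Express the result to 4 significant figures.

I ≈ 6830 W/m²

T = 474.8 °C + 273.15 = 747.95 K.
Stefan–Boltzmann: I = εσT⁴ = 0.3849 × 5.670×10⁻⁸ × (747.95)⁴ = 6830 W/m².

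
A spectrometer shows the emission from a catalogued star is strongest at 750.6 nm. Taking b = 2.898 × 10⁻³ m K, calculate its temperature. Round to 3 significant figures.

T ≈ 3.86×10³ K

Wien's law gives T = b/λ_max = (2.898×10⁻³ m·K)/(7.506×10⁻⁷ m) = 3.86×10³ K.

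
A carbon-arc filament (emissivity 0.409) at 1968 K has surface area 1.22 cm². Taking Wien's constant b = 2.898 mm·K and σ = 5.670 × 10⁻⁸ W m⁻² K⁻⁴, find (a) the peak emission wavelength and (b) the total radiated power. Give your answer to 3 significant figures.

(a) λ_max = b/T = 2.898×10⁻³/1968 = 1.473×10⁻⁶ m = 1.47×10³ nm.
Area A = 1.22 cm² = 1.22×10⁻⁴ m².
(b) P = εσAT⁴ = 0.409×5.670×10⁻⁸×1.22×10⁻⁴×(1968)⁴ = 42.4 W.

λ_max ≈ 1.47×10³ nm; P ≈ 42.4 W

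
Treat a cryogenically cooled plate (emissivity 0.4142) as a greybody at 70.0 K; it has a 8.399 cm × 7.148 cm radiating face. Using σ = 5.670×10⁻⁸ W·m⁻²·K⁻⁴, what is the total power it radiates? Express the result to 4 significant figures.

Area A = 0.08399 × 0.07148 = 6.00361×10⁻³ m².
P = εσAT⁴ = 0.4142 × 5.670×10⁻⁸ × 6.00361×10⁻³ × (70.0)⁴ = 3.385×10⁻³ W.

P ≈ 3.385×10⁻³ W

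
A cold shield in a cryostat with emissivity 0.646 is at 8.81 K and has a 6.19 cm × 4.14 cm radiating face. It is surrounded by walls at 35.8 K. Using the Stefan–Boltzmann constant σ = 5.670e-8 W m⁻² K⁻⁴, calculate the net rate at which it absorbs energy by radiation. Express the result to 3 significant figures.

Net gain ≈ 1.54×10⁻⁴ W

Area A = 0.0619 × 0.0414 = 2.56266×10⁻³ m².
Net radiated power P_net = εσA(T⁴ − T₀⁴) = 0.646×5.670×10⁻⁸×2.56266×10⁻³×(8.81⁴ − 35.8⁴).
T⁴ − T₀⁴ = 6024.26 − 1.64260×10⁶ = -1.63658×10⁶ K⁴, so P_net = -1.54×10⁻⁴ W — negative, meaning a net gain of 1.54×10⁻⁴ W.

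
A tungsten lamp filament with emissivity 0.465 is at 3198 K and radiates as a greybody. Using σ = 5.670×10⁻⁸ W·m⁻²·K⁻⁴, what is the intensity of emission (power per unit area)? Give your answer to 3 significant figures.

I ≈ 2.76×10⁶ W/m²

Stefan–Boltzmann: I = εσT⁴ = 0.465 × 5.670×10⁻⁸ × (3198)⁴ = 2.76×10⁶ W/m².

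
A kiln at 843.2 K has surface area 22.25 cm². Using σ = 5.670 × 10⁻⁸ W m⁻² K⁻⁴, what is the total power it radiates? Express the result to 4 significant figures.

P ≈ 63.77 W

Area A = 22.25 cm² = 2.225×10⁻³ m².
P = σAT⁴ = 5.670×10⁻⁸ × 2.225×10⁻³ × (843.2)⁴ = 63.77 W.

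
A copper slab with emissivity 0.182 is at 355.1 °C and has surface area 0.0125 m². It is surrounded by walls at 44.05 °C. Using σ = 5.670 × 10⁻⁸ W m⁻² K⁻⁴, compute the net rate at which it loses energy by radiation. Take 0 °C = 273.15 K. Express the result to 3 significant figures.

T = 355.1 °C + 273.15 = 628.25 K.
Surroundings: T = 44.05 °C + 273.15 = 317.20 K.
Area A = 0.0125 m².
Net radiated power P_net = εσA(T⁴ − T₀⁴) = 0.182×5.670×10⁻⁸×0.0125×(628.25⁴ − 317.20⁴).
T⁴ − T₀⁴ = 1.55787×10¹¹ − 1.01235×10¹⁰ = 1.45664×10¹¹ K⁴, so P_net = 18.8 W.

Net loss ≈ 18.8 W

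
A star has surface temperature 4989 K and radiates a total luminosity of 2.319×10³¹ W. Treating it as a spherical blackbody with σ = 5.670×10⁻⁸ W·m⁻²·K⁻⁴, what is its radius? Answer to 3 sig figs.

R ≈ 2.29×10¹¹ m

L = 4πR²σT⁴ ⇒ R = √(L/(4πσT⁴)).
σT⁴ = 3.51267×10⁷ W/m², so R = √(2.319×10³¹/(4π×3.51267×10⁷)) = 2.29×10¹¹ m.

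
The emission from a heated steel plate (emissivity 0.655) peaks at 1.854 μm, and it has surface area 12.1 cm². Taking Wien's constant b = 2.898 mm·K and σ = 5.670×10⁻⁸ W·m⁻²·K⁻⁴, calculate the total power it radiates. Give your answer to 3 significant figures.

Wien's law: T = b/λ_max = 2.898×10⁻³/1.854×10⁻⁶ = 1563.11 K.
Area A = 12.1 cm² = 1.21×10⁻³ m².
Then P = εσAT⁴ = 0.655×5.670×10⁻⁸×1.21×10⁻³×(1563.11)⁴ = 268 W.

P ≈ 268 W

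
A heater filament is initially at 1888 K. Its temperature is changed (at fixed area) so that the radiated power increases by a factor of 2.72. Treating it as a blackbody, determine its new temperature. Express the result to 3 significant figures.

P ∝ T⁴, so T₂/T₁ = (P₂/P₁)^(1/4) = (2.72)^(1/4) = 1.28423.
T₂ = 1888 × 1.28423 = 2.42×10³ K.

T₂ ≈ 2.42×10³ K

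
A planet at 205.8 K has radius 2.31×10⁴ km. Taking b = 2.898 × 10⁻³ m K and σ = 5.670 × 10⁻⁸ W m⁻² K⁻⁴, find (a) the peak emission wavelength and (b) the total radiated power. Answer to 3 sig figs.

(a) λ_max = b/T = 2.898×10⁻³/205.8 = 1.408×10⁻⁵ m = 14.1 μm.
Surface area A = 4πR² = 4π(2.31×10⁷ m)² = 6.70554×10¹⁵ m².
(b) P = σAT⁴ = 5.670×10⁻⁸×6.70554×10¹⁵×(205.8)⁴ = 6.82×10¹⁷ W.

λ_max ≈ 14.1 μm; P ≈ 6.82×10¹⁷ W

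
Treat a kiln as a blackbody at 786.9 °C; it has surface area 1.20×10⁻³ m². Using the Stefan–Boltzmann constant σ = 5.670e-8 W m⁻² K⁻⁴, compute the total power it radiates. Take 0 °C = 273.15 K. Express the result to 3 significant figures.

T = 786.9 °C + 273.15 = 1060.05 K.
Area A = 1.20×10⁻³ m².
P = σAT⁴ = 5.670×10⁻⁸ × 1.20×10⁻³ × (1060.05)⁴ = 85.9 W.

P ≈ 85.9 W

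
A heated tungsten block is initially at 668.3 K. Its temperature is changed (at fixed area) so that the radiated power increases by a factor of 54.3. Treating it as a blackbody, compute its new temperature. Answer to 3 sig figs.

P ∝ T⁴, so T₂/T₁ = (P₂/P₁)^(1/4) = (54.3)^(1/4) = 2.71456.
T₂ = 668.3 × 2.71456 = 1.81×10³ K.

T₂ ≈ 1.81×10³ K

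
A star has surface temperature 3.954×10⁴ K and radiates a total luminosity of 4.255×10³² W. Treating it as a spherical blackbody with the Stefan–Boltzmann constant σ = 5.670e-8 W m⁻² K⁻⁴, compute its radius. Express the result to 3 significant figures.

R ≈ 1.56×10¹⁰ m

L = 4πR²σT⁴ ⇒ R = √(L/(4πσT⁴)).
σT⁴ = 1.38589×10¹¹ W/m², so R = √(4.255×10³²/(4π×1.38589×10¹¹)) = 1.56×10¹⁰ m.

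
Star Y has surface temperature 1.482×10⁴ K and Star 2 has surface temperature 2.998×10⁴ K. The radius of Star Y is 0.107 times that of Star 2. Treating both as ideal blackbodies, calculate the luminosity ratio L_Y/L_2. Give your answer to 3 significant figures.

L_Y/L_2 ≈ 6.84×10⁻⁴

L ∝ R²T⁴, so L_Y/L_2 = (R_Y/R_2)²(T_Y/T_2)⁴ = (0.107)² × (1.482×10⁴/2.998×10⁴)⁴ = 0.011449 × 0.0597126 = 6.84×10⁻⁴.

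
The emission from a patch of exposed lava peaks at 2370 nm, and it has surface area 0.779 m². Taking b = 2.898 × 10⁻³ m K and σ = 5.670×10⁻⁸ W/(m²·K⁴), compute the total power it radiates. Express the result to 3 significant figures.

Wien's law: T = b/λ_max = 2.898×10⁻³/2.370×10⁻⁶ = 1222.78 K.
Area A = 0.779 m².
Then P = σAT⁴ = 5.670×10⁻⁸×0.779×(1222.78)⁴ = 9.87×10⁴ W.

P ≈ 9.87×10⁴ W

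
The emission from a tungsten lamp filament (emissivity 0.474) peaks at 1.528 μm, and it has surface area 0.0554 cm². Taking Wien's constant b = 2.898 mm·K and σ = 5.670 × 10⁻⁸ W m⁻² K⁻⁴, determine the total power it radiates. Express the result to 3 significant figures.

Wien's law: T = b/λ_max = 2.898×10⁻³/1.528×10⁻⁶ = 1896.60 K.
Area A = 0.0554 cm² = 5.54×10⁻⁶ m².
Then P = εσAT⁴ = 0.474×5.670×10⁻⁸×5.54×10⁻⁶×(1896.60)⁴ = 1.93 W.

P ≈ 1.93 W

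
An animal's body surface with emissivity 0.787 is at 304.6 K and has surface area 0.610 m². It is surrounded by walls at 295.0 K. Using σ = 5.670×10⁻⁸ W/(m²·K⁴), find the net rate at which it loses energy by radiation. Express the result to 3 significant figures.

Net loss ≈ 28.2 W

Area A = 0.610 m².
Net radiated power P_net = εσA(T⁴ − T₀⁴) = 0.787×5.670×10⁻⁸×0.610×(304.6⁴ − 295.0⁴).
T⁴ − T₀⁴ = 8.60834×10⁹ − 7.57335×10⁹ = 1.03499×10⁹ K⁴, so P_net = 28.2 W.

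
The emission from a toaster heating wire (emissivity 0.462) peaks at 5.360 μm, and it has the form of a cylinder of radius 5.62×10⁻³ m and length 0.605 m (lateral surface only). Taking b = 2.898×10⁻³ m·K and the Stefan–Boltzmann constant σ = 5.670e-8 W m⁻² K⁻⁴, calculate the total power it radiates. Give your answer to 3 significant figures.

Wien's law: T = b/λ_max = 2.898×10⁻³/5.360×10⁻⁶ = 540.672 K.
Lateral area A = 2πrL = 2π×5.62×10⁻³×0.605 = 0.0213635 m².
Then P = εσAT⁴ = 0.462×5.670×10⁻⁸×0.0213635×(540.672)⁴ = 47.8 W.

P ≈ 47.8 W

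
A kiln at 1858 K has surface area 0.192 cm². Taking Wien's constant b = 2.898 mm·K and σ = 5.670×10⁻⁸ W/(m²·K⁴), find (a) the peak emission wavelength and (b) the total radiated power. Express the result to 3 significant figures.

(a) λ_max = b/T = 2.898×10⁻³/1858 = 1.560×10⁻⁶ m = 1.56×10³ nm.
Area A = 0.192 cm² = 1.92×10⁻⁵ m².
(b) P = σAT⁴ = 5.670×10⁻⁸×1.92×10⁻⁵×(1858)⁴ = 13.0 W.

λ_max ≈ 1.56×10³ nm; P ≈ 13.0 W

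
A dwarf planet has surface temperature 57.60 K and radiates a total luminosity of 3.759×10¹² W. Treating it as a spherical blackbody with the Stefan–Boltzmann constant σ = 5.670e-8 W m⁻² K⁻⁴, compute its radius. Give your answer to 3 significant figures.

R ≈ 6.92×10⁵ m

L = 4πR²σT⁴ ⇒ R = √(L/(4πσT⁴)).
σT⁴ = 0.624127 W/m², so R = √(3.759×10¹²/(4π×0.624127)) = 6.92×10⁵ m.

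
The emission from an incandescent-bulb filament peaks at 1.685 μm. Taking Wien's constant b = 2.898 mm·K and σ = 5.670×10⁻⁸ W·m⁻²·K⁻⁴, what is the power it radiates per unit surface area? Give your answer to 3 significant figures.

Wien's law: T = b/λ_max = 2.898×10⁻³/1.685×10⁻⁶ = 1719.88 K.
Then I = σT⁴ = 5.670×10⁻⁸×(1719.88)⁴ = 4.96×10⁵ W/m².

I ≈ 4.96×10⁵ W/m²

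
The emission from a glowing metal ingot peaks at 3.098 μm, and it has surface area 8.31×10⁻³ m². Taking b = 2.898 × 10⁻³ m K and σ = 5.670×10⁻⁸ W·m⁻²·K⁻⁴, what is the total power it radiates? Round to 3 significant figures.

Wien's law: T = b/λ_max = 2.898×10⁻³/3.098×10⁻⁶ = 935.442 K.
Area A = 8.31×10⁻³ m².
Then P = σAT⁴ = 5.670×10⁻⁸×8.31×10⁻³×(935.442)⁴ = 361 W.

P ≈ 361 W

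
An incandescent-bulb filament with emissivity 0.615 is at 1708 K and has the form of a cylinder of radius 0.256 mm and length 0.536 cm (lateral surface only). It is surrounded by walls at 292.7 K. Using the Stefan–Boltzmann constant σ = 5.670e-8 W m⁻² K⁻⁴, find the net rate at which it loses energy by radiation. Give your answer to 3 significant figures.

Lateral area A = 2πrL = 2π×2.56×10⁻⁴×5.36×10⁻³ = 8.62154×10⁻⁶ m².
Net radiated power P_net = εσA(T⁴ − T₀⁴) = 0.615×5.670×10⁻⁸×8.62154×10⁻⁶×(1708⁴ − 292.7⁴).
T⁴ − T₀⁴ = 8.51043×10¹² − 7.33991×10⁹ = 8.50309×10¹² K⁴, so P_net = 2.56 W.

Net loss ≈ 2.56 W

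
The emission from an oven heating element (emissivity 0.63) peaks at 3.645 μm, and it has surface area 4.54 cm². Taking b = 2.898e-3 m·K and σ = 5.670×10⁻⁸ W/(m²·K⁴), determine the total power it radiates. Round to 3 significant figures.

Wien's law: T = b/λ_max = 2.898×10⁻³/3.645×10⁻⁶ = 795.062 K.
Area A = 4.54 cm² = 4.54×10⁻⁴ m².
Then P = εσAT⁴ = 0.63×5.670×10⁻⁸×4.54×10⁻⁴×(795.062)⁴ = 6.48 W.

P ≈ 6.48 W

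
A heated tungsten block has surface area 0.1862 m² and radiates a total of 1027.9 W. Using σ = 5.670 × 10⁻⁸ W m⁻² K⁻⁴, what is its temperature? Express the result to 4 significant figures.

T ≈ 558.6 K

Area A = 0.1862 m².
P = σAT⁴ ⇒ T = (P/(σA))^(1/4) = (1027.9/(5.670×10⁻⁸×0.1862))^(1/4) = 558.6 K.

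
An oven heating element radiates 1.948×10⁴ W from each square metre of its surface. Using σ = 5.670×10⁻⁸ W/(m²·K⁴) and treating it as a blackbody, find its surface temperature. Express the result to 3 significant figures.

I = σT⁴, so T = (I/σ)^(1/4) = (1.948×10⁴/(5.670×10⁻⁸))^(1/4) = 766 K.

T ≈ 766 K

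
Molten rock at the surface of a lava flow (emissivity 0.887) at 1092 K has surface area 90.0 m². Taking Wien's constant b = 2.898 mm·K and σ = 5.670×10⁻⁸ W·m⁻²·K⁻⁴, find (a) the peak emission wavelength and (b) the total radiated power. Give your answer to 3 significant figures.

λ_max ≈ 2.65×10³ nm; P ≈ 6.44×10⁶ W

(a) λ_max = b/T = 2.898×10⁻³/1092 = 2.654×10⁻⁶ m = 2.65×10³ nm.
Area A = 90.0 m².
(b) P = εσAT⁴ = 0.887×5.670×10⁻⁸×90.0×(1092)⁴ = 6.44×10⁶ W.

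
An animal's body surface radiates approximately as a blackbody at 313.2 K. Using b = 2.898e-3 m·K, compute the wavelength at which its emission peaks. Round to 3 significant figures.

λ_max ≈ 9.25 μm

Wien's displacement law: λ_max = b/T = (2.898×10⁻³ m·K)/(313.2 K) = 9.253×10⁻⁶ m.
That is 9.25 μm, in the infrared range.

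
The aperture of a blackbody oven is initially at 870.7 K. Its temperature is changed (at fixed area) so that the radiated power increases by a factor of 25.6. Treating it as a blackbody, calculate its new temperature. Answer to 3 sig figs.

P ∝ T⁴, so T₂/T₁ = (P₂/P₁)^(1/4) = (25.6)^(1/4) = 2.24937.
T₂ = 870.7 × 2.24937 = 1.96×10³ K.

T₂ ≈ 1.96×10³ K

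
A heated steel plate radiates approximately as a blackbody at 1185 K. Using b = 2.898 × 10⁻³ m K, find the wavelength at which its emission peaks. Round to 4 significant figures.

λ_max ≈ 2446 nm

Wien's displacement law: λ_max = b/T = (2.898×10⁻³ m·K)/(1185 K) = 2.4456×10⁻⁶ m.
That is 2446 nm, in the infrared range.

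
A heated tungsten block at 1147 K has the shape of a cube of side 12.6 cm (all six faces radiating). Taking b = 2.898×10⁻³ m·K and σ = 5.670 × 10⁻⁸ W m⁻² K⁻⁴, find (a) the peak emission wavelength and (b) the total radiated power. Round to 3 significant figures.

λ_max ≈ 2.53×10³ nm; P ≈ 9.35×10³ W

(a) λ_max = b/T = 2.898×10⁻³/1147 = 2.527×10⁻⁶ m = 2.53×10³ nm.
Area A = 6s² = 6×(0.126 m)² = 0.095256 m².
(b) P = σAT⁴ = 5.670×10⁻⁸×0.095256×(1147)⁴ = 9.35×10³ W.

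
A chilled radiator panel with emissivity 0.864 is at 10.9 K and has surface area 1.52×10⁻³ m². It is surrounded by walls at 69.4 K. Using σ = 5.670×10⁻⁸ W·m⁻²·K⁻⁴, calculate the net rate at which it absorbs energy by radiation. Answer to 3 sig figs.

Net gain ≈ 1.73×10⁻³ W

Area A = 1.52×10⁻³ m².
Net radiated power P_net = εσA(T⁴ − T₀⁴) = 0.864×5.670×10⁻⁸×1.52×10⁻³×(10.9⁴ − 69.4⁴).
T⁴ − T₀⁴ = 14115.8 − 2.31973×10⁷ = -2.31832×10⁷ K⁴, so P_net = -1.73×10⁻³ W — negative, meaning a net gain of 1.73×10⁻³ W.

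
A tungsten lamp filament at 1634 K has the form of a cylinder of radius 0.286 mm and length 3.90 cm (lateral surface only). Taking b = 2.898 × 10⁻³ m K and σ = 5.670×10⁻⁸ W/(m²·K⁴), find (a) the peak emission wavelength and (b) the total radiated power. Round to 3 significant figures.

(a) λ_max = b/T = 2.898×10⁻³/1634 = 1.774×10⁻⁶ m = 1.77 μm.
Lateral area A = 2πrL = 2π×2.86×10⁻⁴×0.0390 = 7.00826×10⁻⁵ m².
(b) P = σAT⁴ = 5.670×10⁻⁸×7.00826×10⁻⁵×(1634)⁴ = 28.3 W.

λ_max ≈ 1.77 μm; P ≈ 28.3 W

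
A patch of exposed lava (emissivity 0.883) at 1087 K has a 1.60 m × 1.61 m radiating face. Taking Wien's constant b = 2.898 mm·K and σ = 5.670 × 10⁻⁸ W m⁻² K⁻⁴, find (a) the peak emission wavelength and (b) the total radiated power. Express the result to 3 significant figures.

λ_max ≈ 2.67×10³ nm; P ≈ 1.80×10⁵ W

(a) λ_max = b/T = 2.898×10⁻³/1087 = 2.666×10⁻⁶ m = 2.67×10³ nm.
Area A = 1.60 × 1.61 = 2.576 m².
(b) P = εσAT⁴ = 0.883×5.670×10⁻⁸×2.576×(1087)⁴ = 1.80×10⁵ W.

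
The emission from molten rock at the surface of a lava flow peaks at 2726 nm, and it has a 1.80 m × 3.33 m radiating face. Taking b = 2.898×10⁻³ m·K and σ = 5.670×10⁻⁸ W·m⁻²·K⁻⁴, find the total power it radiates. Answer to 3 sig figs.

P ≈ 4.34×10⁵ W

Wien's law: T = b/λ_max = 2.898×10⁻³/2.726×10⁻⁶ = 1063.10 K.
Area A = 1.80 × 3.33 = 5.994 m².
Then P = σAT⁴ = 5.670×10⁻⁸×5.994×(1063.10)⁴ = 4.34×10⁵ W.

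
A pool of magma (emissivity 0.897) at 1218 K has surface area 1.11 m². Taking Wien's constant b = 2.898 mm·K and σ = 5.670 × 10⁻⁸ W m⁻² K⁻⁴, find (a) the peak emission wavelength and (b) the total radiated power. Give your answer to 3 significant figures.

λ_max ≈ 2.38×10³ nm; P ≈ 1.24×10⁵ W

(a) λ_max = b/T = 2.898×10⁻³/1218 = 2.379×10⁻⁶ m = 2.38×10³ nm.
Area A = 1.11 m².
(b) P = εσAT⁴ = 0.897×5.670×10⁻⁸×1.11×(1218)⁴ = 1.24×10⁵ W.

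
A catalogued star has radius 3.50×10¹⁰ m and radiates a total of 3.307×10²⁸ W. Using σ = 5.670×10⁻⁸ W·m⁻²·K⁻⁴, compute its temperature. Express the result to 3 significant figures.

T ≈ 2.48×10³ K

Surface area A = 4πR² = 4π(3.50×10¹⁰ m)² = 1.53938×10²² m².
P = σAT⁴ ⇒ T = (P/(σA))^(1/4) = (3.307×10²⁸/(5.670×10⁻⁸×1.53938×10²²))^(1/4) = 2.48×10³ K.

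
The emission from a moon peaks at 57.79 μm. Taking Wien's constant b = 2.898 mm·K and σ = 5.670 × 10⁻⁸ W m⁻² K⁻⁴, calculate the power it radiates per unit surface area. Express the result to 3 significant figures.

Wien's law: T = b/λ_max = 2.898×10⁻³/5.779×10⁻⁵ = 50.1471 K.
Then I = σT⁴ = 5.670×10⁻⁸×(50.1471)⁴ = 0.359 W/m².

I ≈ 0.359 W/m²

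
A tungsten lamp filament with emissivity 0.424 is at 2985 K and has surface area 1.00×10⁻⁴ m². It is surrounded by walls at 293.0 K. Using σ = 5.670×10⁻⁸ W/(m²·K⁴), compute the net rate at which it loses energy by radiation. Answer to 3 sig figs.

Net loss ≈ 191 W

Area A = 1.00×10⁻⁴ m².
Net radiated power P_net = εσA(T⁴ − T₀⁴) = 0.424×5.670×10⁻⁸×1.00×10⁻⁴×(2985⁴ − 293.0⁴).
T⁴ − T₀⁴ = 7.93921×10¹³ − 7.37005×10⁹ = 7.93847×10¹³ K⁴, so P_net = 191 W.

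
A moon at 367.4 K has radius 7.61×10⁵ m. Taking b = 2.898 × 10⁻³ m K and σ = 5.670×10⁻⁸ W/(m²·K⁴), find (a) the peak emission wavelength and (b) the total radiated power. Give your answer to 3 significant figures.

(a) λ_max = b/T = 2.898×10⁻³/367.4 = 7.888×10⁻⁶ m = 7.89 μm.
Surface area A = 4πR² = 4π(7.61×10⁵ m)² = 7.27745×10¹² m².
(b) P = σAT⁴ = 5.670×10⁻⁸×7.27745×10¹²×(367.4)⁴ = 7.52×10¹⁵ W.

λ_max ≈ 7.89 μm; P ≈ 7.52×10¹⁵ W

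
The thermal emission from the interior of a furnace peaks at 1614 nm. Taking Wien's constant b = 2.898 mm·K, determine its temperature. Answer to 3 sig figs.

Wien's law gives T = b/λ_max = (2.898×10⁻³ m·K)/(1.614×10⁻⁶ m) = 1.80×10³ K.

T ≈ 1.80×10³ K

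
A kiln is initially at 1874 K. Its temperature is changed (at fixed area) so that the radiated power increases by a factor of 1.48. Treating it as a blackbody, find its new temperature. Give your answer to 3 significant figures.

T₂ ≈ 2.07×10³ K

P ∝ T⁴, so T₂/T₁ = (P₂/P₁)^(1/4) = (1.48)^(1/4) = 1.10297.
T₂ = 1874 × 1.10297 = 2.07×10³ K.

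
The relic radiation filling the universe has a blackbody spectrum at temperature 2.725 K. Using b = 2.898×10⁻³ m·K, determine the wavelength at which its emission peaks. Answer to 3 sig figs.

Wien's displacement law: λ_max = b/T = (2.898×10⁻³ m·K)/(2.725 K) = 1.063×10⁻³ m.
That is 1.06 mm, in the microwave range.

λ_max ≈ 1.06 mm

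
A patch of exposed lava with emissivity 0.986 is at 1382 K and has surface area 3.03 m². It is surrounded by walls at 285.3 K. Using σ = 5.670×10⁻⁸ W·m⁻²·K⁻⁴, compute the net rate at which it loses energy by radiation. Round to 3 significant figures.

Net loss ≈ 6.17×10⁵ W

Area A = 3.03 m².
Net radiated power P_net = εσA(T⁴ − T₀⁴) = 0.986×5.670×10⁻⁸×3.03×(1382⁴ − 285.3⁴).
T⁴ − T₀⁴ = 3.64781×10¹² − 6.62532×10⁹ = 3.64118×10¹² K⁴, so P_net = 6.17×10⁵ W.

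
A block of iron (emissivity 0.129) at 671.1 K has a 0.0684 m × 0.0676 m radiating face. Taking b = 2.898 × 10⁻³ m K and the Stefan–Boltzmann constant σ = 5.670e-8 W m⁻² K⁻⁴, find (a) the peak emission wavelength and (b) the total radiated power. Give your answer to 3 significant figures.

(a) λ_max = b/T = 2.898×10⁻³/671.1 = 4.318×10⁻⁶ m = 4.32 μm.
Area A = 0.0684 × 0.0676 = 4.62384×10⁻³ m².
(b) P = εσAT⁴ = 0.129×5.670×10⁻⁸×4.62384×10⁻³×(671.1)⁴ = 6.86 W.

λ_max ≈ 4.32 μm; P ≈ 6.86 W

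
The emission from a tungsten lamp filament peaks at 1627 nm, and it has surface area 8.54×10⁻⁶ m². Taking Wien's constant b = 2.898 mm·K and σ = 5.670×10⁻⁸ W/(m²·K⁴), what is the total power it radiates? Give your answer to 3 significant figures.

P ≈ 4.87 W

Wien's law: T = b/λ_max = 2.898×10⁻³/1.627×10⁻⁶ = 1781.19 K.
Area A = 8.54×10⁻⁶ m².
Then P = σAT⁴ = 5.670×10⁻⁸×8.54×10⁻⁶×(1781.19)⁴ = 4.87 W.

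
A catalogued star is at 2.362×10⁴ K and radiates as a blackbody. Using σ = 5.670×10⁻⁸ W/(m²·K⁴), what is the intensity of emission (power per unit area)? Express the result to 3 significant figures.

I ≈ 1.76×10¹⁰ W/m²

Stefan–Boltzmann: I = σT⁴ = 5.670×10⁻⁸ × (2.362×10⁴)⁴ = 1.76×10¹⁰ W/m².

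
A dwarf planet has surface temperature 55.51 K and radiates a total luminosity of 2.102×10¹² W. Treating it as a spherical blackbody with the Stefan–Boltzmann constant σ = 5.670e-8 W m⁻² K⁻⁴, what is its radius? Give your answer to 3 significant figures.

L = 4πR²σT⁴ ⇒ R = √(L/(4πσT⁴)).
σT⁴ = 0.538354 W/m², so R = √(2.102×10¹²/(4π×0.538354)) = 5.57×10⁵ m.

R ≈ 5.57×10⁵ m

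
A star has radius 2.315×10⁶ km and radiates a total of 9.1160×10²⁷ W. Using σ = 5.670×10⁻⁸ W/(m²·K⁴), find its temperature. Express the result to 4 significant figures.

T ≈ 6990 K

Surface area A = 4πR² = 4π(2.315×10⁹ m)² = 6.73460×10¹⁹ m².
P = σAT⁴ ⇒ T = (P/(σA))^(1/4) = (9.1160×10²⁷/(5.670×10⁻⁸×6.73460×10¹⁹))^(1/4) = 6990 K.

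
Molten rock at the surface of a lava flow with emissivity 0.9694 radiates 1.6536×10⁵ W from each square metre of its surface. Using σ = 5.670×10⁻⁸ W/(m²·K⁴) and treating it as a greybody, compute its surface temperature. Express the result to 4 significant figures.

I = εσT⁴, so T = (I/εσ)^(1/4) = (1.6536×10⁵/(0.9694×5.670×10⁻⁸))^(1/4) = 1317 K.

T ≈ 1317 K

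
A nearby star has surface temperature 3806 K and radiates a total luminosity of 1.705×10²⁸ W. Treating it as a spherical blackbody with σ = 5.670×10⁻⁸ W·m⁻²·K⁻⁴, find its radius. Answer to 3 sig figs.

L = 4πR²σT⁴ ⇒ R = √(L/(4πσT⁴)).
σT⁴ = 1.18976×10⁷ W/m², so R = √(1.705×10²⁸/(4π×1.18976×10⁷)) = 1.07×10¹⁰ m.

R ≈ 1.07×10¹⁰ m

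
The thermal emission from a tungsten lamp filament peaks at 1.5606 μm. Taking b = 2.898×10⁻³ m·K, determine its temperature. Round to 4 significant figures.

T ≈ 1857 K

Wien's law gives T = b/λ_max = (2.898×10⁻³ m·K)/(1.5606×10⁻⁶ m) = 1857 K.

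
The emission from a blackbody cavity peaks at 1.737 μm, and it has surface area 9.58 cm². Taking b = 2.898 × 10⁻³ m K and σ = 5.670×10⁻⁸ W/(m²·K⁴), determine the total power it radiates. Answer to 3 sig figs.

Wien's law: T = b/λ_max = 2.898×10⁻³/1.737×10⁻⁶ = 1668.39 K.
Area A = 9.58 cm² = 9.58×10⁻⁴ m².
Then P = σAT⁴ = 5.670×10⁻⁸×9.58×10⁻⁴×(1668.39)⁴ = 421 W.

P ≈ 421 W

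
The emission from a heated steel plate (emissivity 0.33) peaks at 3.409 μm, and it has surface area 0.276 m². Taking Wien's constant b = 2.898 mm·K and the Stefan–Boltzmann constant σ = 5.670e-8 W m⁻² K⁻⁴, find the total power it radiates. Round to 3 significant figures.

P ≈ 2.70×10³ W

Wien's law: T = b/λ_max = 2.898×10⁻³/3.409×10⁻⁶ = 850.103 K.
Area A = 0.276 m².
Then P = εσAT⁴ = 0.33×5.670×10⁻⁸×0.276×(850.103)⁴ = 2.70×10³ W.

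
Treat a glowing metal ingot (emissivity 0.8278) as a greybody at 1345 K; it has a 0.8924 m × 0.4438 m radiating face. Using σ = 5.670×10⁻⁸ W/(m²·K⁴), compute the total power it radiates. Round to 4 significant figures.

P ≈ 6.083×10⁴ W

Area A = 0.8924 × 0.4438 = 0.396047 m².
P = εσAT⁴ = 0.8278 × 5.670×10⁻⁸ × 0.396047 × (1345)⁴ = 6.083×10⁴ W.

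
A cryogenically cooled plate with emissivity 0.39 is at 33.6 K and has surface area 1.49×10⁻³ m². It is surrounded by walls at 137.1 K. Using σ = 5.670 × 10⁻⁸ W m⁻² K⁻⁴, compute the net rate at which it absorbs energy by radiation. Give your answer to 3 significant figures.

Area A = 1.49×10⁻³ m².
Net radiated power P_net = εσA(T⁴ − T₀⁴) = 0.39×5.670×10⁻⁸×1.49×10⁻³×(33.6⁴ − 137.1⁴).
T⁴ − T₀⁴ = 1.27455×10⁶ − 3.53305×10⁸ = -3.52030×10⁸ K⁴, so P_net = -0.0116 W — negative, meaning a net gain of 0.0116 W.

Net gain ≈ 0.0116 W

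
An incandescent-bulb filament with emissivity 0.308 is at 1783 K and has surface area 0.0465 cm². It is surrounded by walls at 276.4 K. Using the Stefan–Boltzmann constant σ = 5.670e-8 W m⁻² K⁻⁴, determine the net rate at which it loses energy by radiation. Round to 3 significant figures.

Area A = 0.0465 cm² = 4.65×10⁻⁶ m².
Net radiated power P_net = εσA(T⁴ − T₀⁴) = 0.308×5.670×10⁻⁸×4.65×10⁻⁶×(1783⁴ − 276.4⁴).
T⁴ − T₀⁴ = 1.01066×10¹³ − 5.83650×10⁹ = 1.01008×10¹³ K⁴, so P_net = 0.820 W.

Net loss ≈ 0.820 W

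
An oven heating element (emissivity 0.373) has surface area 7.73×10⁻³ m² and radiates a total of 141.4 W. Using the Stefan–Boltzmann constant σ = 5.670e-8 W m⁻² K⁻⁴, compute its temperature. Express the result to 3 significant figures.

Area A = 7.73×10⁻³ m².
P = εσAT⁴ ⇒ T = (P/(εσA))^(1/4) = (141.4/(0.373×5.670×10⁻⁸×7.73×10⁻³))^(1/4) = 964 K.

T ≈ 964 K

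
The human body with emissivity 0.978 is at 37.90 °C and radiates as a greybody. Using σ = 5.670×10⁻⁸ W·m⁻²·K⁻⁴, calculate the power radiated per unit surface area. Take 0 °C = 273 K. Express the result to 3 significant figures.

T = 37.90 °C + 273 = 310.90 K.
Stefan–Boltzmann: I = εσT⁴ = 0.978 × 5.670×10⁻⁸ × (310.90)⁴ = 518 W/m².

I ≈ 518 W/m²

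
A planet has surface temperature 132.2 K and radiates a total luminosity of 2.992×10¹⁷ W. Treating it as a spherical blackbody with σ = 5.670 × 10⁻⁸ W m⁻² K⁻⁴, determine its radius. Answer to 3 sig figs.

R ≈ 3.71×10⁷ m

L = 4πR²σT⁴ ⇒ R = √(L/(4πσT⁴)).
σT⁴ = 17.3184 W/m², so R = √(2.992×10¹⁷/(4π×17.3184)) = 3.71×10⁷ m.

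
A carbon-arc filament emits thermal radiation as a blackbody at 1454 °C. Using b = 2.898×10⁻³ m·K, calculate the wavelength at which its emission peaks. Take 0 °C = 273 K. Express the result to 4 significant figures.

λ_max ≈ 1.678 μm

T = 1454 °C + 273 = 1727 K.
Wien's displacement law: λ_max = b/T = (2.898×10⁻³ m·K)/(1727 K) = 1.6781×10⁻⁶ m.
That is 1.678 μm, in the infrared range.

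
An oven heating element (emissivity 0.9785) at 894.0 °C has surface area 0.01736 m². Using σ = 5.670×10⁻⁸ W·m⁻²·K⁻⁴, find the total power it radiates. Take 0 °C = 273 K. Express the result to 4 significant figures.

T = 894.0 °C + 273 = 1167.0 K.
Area A = 0.01736 m².
P = εσAT⁴ = 0.9785 × 5.670×10⁻⁸ × 0.01736 × (1167.0)⁴ = 1786 W.

P ≈ 1786 W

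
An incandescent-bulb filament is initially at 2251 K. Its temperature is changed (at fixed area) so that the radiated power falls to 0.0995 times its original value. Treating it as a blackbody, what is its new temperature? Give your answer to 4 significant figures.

T₂ ≈ 1264 K

P ∝ T⁴, so T₂/T₁ = (P₂/P₁)^(1/4) = (0.0995)^(1/4) = 0.561637.
T₂ = 2251 × 0.561637 = 1264 K.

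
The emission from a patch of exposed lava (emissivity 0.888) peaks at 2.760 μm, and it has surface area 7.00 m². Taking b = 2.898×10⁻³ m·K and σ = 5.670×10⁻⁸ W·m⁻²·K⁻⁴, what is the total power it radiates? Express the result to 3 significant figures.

Wien's law: T = b/λ_max = 2.898×10⁻³/2.760×10⁻⁶ = 1050.00 K.
Area A = 7.00 m².
Then P = εσAT⁴ = 0.888×5.670×10⁻⁸×7.00×(1050.00)⁴ = 4.28×10⁵ W.

P ≈ 4.28×10⁵ W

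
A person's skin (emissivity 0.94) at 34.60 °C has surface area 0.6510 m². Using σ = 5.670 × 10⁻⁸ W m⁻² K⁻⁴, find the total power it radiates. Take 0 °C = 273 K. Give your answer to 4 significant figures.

T = 34.60 °C + 273 = 307.60 K.
Area A = 0.6510 m².
P = εσAT⁴ = 0.94 × 5.670×10⁻⁸ × 0.6510 × (307.60)⁴ = 310.6 W.

P ≈ 310.6 W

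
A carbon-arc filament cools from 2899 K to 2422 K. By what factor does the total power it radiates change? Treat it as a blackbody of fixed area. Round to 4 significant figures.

P₂/P₁ ≈ 0.4872

P ∝ T⁴, so P₂/P₁ = (T₂/T₁)⁴ = (2422/2899)⁴ = (0.835461)⁴ = 0.4872.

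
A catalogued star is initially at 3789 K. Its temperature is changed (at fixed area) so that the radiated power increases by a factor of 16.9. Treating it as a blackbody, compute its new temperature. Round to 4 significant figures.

P ∝ T⁴, so T₂/T₁ = (P₂/P₁)^(1/4) = (16.9)^(1/4) = 2.02755.
T₂ = 3789 × 2.02755 = 7682 K.

T₂ ≈ 7682 K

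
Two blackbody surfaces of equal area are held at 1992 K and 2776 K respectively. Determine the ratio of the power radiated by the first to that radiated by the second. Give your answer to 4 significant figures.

With equal areas, P₁/P₂ = (T₁/T₂)⁴ = (1992/2776)⁴ = 0.2651.

P₁/P₂ ≈ 0.2651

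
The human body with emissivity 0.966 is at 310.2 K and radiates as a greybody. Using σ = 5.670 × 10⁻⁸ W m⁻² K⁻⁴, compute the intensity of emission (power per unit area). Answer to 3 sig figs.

I ≈ 507 W/m²

Stefan–Boltzmann: I = εσT⁴ = 0.966 × 5.670×10⁻⁸ × (310.2)⁴ = 507 W/m².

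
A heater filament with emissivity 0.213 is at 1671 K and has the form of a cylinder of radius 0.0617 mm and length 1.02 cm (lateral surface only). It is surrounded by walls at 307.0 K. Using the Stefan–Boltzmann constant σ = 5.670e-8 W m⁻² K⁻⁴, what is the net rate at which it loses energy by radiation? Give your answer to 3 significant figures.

Lateral area A = 2πrL = 2π×6.17×10⁻⁵×0.0102 = 3.95426×10⁻⁶ m².
Net radiated power P_net = εσA(T⁴ − T₀⁴) = 0.213×5.670×10⁻⁸×3.95426×10⁻⁶×(1671⁴ − 307.0⁴).
T⁴ − T₀⁴ = 7.79661×10¹² − 8.88287×10⁹ = 7.78773×10¹² K⁴, so P_net = 0.372 W.

Net loss ≈ 0.372 W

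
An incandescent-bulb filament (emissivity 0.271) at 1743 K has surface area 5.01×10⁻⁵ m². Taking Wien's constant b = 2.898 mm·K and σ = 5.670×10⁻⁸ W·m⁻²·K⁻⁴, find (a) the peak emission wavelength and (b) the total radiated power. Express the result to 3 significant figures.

λ_max ≈ 1.66 μm; P ≈ 7.11 W

(a) λ_max = b/T = 2.898×10⁻³/1743 = 1.663×10⁻⁶ m = 1.66 μm.
Area A = 5.01×10⁻⁵ m².
(b) P = εσAT⁴ = 0.271×5.670×10⁻⁸×5.01×10⁻⁵×(1743)⁴ = 7.11 W.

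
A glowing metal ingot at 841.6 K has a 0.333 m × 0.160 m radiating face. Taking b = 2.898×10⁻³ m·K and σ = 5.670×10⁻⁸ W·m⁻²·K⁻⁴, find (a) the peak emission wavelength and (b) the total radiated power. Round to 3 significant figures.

λ_max ≈ 3.44 μm; P ≈ 1.52×10³ W

(a) λ_max = b/T = 2.898×10⁻³/841.6 = 3.443×10⁻⁶ m = 3.44 μm.
Area A = 0.333 × 0.160 = 0.05328 m².
(b) P = σAT⁴ = 5.670×10⁻⁸×0.05328×(841.6)⁴ = 1.52×10³ W.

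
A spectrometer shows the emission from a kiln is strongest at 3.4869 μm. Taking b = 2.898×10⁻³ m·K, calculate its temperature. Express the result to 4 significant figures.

T ≈ 831.1 K

Wien's law gives T = b/λ_max = (2.898×10⁻³ m·K)/(3.4869×10⁻⁶ m) = 831.1 K.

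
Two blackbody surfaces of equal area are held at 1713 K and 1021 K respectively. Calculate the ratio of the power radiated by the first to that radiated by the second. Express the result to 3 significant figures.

With equal areas, P₁/P₂ = (T₁/T₂)⁴ = (1713/1021)⁴ = 7.92.

P₁/P₂ ≈ 7.92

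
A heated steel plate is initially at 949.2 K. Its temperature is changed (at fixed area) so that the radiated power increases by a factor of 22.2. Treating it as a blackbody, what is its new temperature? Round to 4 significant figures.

T₂ ≈ 2060 K

P ∝ T⁴, so T₂/T₁ = (P₂/P₁)^(1/4) = (22.2)^(1/4) = 2.17064.
T₂ = 949.2 × 2.17064 = 2060 K.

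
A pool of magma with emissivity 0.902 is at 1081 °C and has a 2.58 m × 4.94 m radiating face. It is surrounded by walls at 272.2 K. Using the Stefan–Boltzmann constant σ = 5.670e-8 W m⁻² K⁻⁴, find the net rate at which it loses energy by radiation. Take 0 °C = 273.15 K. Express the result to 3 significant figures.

T = 1081 °C + 273.15 = 1354.15 K.
Area A = 2.58 × 4.94 = 12.7452 m².
Net radiated power P_net = εσA(T⁴ − T₀⁴) = 0.902×5.670×10⁻⁸×12.7452×(1354.15⁴ − 272.2⁴).
T⁴ − T₀⁴ = 3.36254×10¹² − 5.48975×10⁹ = 3.35705×10¹² K⁴, so P_net = 2.19×10⁶ W.

Net loss ≈ 2.19×10⁶ W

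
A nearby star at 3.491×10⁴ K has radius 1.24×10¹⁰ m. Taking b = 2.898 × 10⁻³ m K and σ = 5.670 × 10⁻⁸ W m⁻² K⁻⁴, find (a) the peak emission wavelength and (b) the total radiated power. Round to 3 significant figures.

(a) λ_max = b/T = 2.898×10⁻³/3.491×10⁴ = 8.301×10⁻⁸ m = 83.0 nm.
Surface area A = 4πR² = 4π(1.24×10¹⁰ m)² = 1.93221×10²¹ m².
(b) P = σAT⁴ = 5.670×10⁻⁸×1.93221×10²¹×(3.491×10⁴)⁴ = 1.63×10³² W.

λ_max ≈ 83.0 nm; P ≈ 1.63×10³² W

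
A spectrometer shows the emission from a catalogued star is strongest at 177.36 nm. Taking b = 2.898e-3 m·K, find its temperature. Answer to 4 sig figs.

T ≈ 1.634×10⁴ K

Wien's law gives T = b/λ_max = (2.898×10⁻³ m·K)/(1.7736×10⁻⁷ m) = 1.634×10⁴ K.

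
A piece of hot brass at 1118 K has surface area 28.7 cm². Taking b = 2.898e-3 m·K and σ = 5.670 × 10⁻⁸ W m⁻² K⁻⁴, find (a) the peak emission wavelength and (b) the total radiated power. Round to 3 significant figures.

(a) λ_max = b/T = 2.898×10⁻³/1118 = 2.592×10⁻⁶ m = 2.59 μm.
Area A = 28.7 cm² = 2.87×10⁻³ m².
(b) P = σAT⁴ = 5.670×10⁻⁸×2.87×10⁻³×(1118)⁴ = 254 W.

λ_max ≈ 2.59 μm; P ≈ 254 W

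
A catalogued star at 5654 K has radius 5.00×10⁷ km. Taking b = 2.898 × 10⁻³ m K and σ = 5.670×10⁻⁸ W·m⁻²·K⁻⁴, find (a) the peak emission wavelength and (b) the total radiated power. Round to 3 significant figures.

(a) λ_max = b/T = 2.898×10⁻³/5654 = 5.126×10⁻⁷ m = 0.513 μm.
Surface area A = 4πR² = 4π(5.00×10¹⁰ m)² = 3.14159×10²² m².
(b) P = σAT⁴ = 5.670×10⁻⁸×3.14159×10²²×(5654)⁴ = 1.82×10³⁰ W.

λ_max ≈ 0.513 μm; P ≈ 1.82×10³⁰ W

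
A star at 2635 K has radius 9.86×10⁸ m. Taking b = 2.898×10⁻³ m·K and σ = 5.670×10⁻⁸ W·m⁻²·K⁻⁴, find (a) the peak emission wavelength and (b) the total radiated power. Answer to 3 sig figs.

λ_max ≈ 1.10×10³ nm; P ≈ 3.34×10²⁵ W

(a) λ_max = b/T = 2.898×10⁻³/2635 = 1.100×10⁻⁶ m = 1.10×10³ nm.
Surface area A = 4πR² = 4π(9.86×10⁸ m)² = 1.22170×10¹⁹ m².
(b) P = σAT⁴ = 5.670×10⁻⁸×1.22170×10¹⁹×(2635)⁴ = 3.34×10²⁵ W.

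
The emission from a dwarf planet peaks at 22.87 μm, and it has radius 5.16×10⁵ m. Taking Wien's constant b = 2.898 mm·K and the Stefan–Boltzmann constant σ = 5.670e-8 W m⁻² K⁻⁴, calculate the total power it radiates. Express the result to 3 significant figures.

P ≈ 4.89×10¹³ W

Wien's law: T = b/λ_max = 2.898×10⁻³/2.287×10⁻⁵ = 126.716 K.
Surface area A = 4πR² = 4π(5.16×10⁵ m)² = 3.34587×10¹² m².
Then P = σAT⁴ = 5.670×10⁻⁸×3.34587×10¹²×(126.716)⁴ = 4.89×10¹³ W.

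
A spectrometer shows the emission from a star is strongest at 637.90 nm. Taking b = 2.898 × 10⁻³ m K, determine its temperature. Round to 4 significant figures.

Wien's law gives T = b/λ_max = (2.898×10⁻³ m·K)/(6.3790×10⁻⁷ m) = 4543 K.

T ≈ 4543 K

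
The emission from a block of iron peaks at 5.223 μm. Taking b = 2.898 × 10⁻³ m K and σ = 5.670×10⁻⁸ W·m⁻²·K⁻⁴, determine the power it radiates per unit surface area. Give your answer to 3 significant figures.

Wien's law: T = b/λ_max = 2.898×10⁻³/5.223×10⁻⁶ = 554.854 K.
Then I = σT⁴ = 5.670×10⁻⁸×(554.854)⁴ = 5.37×10³ W/m².

I ≈ 5.37×10³ W/m²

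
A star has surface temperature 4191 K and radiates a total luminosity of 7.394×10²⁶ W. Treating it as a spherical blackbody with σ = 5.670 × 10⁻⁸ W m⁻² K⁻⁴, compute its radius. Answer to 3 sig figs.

R ≈ 1.83×10⁹ m

L = 4πR²σT⁴ ⇒ R = √(L/(4πσT⁴)).
σT⁴ = 1.74926×10⁷ W/m², so R = √(7.394×10²⁶/(4π×1.74926×10⁷)) = 1.83×10⁹ m.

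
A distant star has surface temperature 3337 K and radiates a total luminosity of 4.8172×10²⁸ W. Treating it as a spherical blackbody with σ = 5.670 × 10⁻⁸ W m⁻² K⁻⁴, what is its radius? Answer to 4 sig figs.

R ≈ 2.335×10¹⁰ m

L = 4πR²σT⁴ ⇒ R = √(L/(4πσT⁴)).
σT⁴ = 7.03085×10⁶ W/m², so R = √(4.8172×10²⁸/(4π×7.03085×10⁶)) = 2.335×10¹⁰ m.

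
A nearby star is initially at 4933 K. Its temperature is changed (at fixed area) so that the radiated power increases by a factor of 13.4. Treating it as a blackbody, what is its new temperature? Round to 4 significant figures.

P ∝ T⁴, so T₂/T₁ = (P₂/P₁)^(1/4) = (13.4)^(1/4) = 1.91327.
T₂ = 4933 × 1.91327 = 9438 K.

T₂ ≈ 9438 K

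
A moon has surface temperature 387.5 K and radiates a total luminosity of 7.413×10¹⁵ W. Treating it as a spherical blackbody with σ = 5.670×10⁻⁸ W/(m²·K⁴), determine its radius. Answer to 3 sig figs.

R ≈ 6.79×10⁵ m

L = 4πR²σT⁴ ⇒ R = √(L/(4πσT⁴)).
σT⁴ = 1278.41 W/m², so R = √(7.413×10¹⁵/(4π×1278.41)) = 6.79×10⁵ m.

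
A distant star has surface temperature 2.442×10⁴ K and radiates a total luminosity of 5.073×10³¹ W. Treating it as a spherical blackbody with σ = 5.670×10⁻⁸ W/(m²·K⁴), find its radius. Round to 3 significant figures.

R ≈ 1.41×10¹⁰ m

L = 4πR²σT⁴ ⇒ R = √(L/(4πσT⁴)).
σT⁴ = 2.01635×10¹⁰ W/m², so R = √(5.073×10³¹/(4π×2.01635×10¹⁰)) = 1.41×10¹⁰ m.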